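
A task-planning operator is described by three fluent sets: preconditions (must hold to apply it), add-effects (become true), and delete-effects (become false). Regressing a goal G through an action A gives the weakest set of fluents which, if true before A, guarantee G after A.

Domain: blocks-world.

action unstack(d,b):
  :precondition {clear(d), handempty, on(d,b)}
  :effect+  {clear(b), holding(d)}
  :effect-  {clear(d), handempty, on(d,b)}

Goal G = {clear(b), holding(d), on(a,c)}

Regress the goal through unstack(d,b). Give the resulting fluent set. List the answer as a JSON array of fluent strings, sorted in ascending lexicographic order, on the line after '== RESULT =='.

Compute (G \ add) ∪ pre:
  G ∩ del = {}  (empty — regression defined)
  G \ add = {clear(b), holding(d), on(a,c)} \ {clear(b), holding(d)} = {on(a,c)}
  ∪ pre   = {on(a,c)} ∪ {clear(d), handempty, on(d,b)}
          = {clear(d), handempty, on(a,c), on(d,b)}

== RESULT ==
["clear(d)", "handempty", "on(a,c)", "on(d,b)"]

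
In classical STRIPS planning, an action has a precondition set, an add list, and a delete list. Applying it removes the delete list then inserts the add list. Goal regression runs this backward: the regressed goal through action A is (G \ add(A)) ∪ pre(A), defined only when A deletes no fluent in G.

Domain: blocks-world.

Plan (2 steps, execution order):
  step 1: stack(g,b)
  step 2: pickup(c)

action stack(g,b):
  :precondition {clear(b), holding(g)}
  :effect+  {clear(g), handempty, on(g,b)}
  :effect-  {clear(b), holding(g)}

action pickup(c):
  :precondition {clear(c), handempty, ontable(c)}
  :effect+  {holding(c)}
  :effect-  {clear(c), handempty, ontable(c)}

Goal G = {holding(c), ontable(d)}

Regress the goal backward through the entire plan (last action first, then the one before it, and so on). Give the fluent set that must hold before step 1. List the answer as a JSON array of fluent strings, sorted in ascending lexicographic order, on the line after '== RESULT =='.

Work backward from the goal:
  through step 2 (pickup(c)): drop {holding(c)}, keep {ontable(d)}, require {clear(c), handempty, ontable(c)}
    → {clear(c), handempty, ontable(c), ontable(d)}
  through step 1 (stack(g,b)): drop {handempty}, keep {clear(c), ontable(c), ontable(d)}, require {clear(b), holding(g)}
    → {clear(b), clear(c), holding(g), ontable(c), ontable(d)}

== RESULT ==
["clear(b)", "clear(c)", "holding(g)", "ontable(c)", "ontable(d)"]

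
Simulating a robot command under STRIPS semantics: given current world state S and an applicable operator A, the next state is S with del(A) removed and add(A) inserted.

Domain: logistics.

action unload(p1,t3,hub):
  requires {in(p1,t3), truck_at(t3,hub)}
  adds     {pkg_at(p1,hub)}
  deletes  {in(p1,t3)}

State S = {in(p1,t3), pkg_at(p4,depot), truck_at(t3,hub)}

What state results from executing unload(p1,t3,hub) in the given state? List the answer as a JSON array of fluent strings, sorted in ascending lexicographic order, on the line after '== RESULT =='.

Compute (S \ del) ∪ add:
  pre ⊆ S: {in(p1,t3), truck_at(t3,hub)} ⊆ S  — applicable
  S \ del = {pkg_at(p4,depot), truck_at(t3,hub)}
  ∪ add   = {pkg_at(p1,hub), pkg_at(p4,depot), truck_at(t3,hub)}

== RESULT ==
["pkg_at(p1,hub)", "pkg_at(p4,depot)", "truck_at(t3,hub)"]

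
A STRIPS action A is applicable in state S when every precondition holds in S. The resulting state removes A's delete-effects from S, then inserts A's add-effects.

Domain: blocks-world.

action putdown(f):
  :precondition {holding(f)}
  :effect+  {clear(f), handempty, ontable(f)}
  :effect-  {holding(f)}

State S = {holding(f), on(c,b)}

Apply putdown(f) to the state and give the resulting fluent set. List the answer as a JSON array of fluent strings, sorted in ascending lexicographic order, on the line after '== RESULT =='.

Compute (S \ del) ∪ add:
  pre ⊆ S: {holding(f)} ⊆ S  — applicable
  S \ del = {on(c,b)}
  ∪ add   = {clear(f), handempty, on(c,b), ontable(f)}

== RESULT ==
["clear(f)", "handempty", "on(c,b)", "ontable(f)"]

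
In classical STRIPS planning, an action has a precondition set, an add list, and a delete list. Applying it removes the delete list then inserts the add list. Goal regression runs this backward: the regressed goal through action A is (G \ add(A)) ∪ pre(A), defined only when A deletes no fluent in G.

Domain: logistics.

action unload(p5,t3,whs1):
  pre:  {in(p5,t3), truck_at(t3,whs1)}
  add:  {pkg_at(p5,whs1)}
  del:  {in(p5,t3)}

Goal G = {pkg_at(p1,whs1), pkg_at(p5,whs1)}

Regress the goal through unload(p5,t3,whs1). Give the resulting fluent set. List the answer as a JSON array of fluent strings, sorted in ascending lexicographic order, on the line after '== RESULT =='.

Regress:
  G ∩ del = {}  (empty — regression defined)
  G \ add = {pkg_at(p1,whs1), pkg_at(p5,whs1)} \ {pkg_at(p5,whs1)} = {pkg_at(p1,whs1)}
  ∪ pre   = {pkg_at(p1,whs1)} ∪ {in(p5,t3), truck_at(t3,whs1)}
          = {in(p5,t3), pkg_at(p1,whs1), truck_at(t3,whs1)}

== RESULT ==
["in(p5,t3)", "pkg_at(p1,whs1)", "truck_at(t3,whs1)"]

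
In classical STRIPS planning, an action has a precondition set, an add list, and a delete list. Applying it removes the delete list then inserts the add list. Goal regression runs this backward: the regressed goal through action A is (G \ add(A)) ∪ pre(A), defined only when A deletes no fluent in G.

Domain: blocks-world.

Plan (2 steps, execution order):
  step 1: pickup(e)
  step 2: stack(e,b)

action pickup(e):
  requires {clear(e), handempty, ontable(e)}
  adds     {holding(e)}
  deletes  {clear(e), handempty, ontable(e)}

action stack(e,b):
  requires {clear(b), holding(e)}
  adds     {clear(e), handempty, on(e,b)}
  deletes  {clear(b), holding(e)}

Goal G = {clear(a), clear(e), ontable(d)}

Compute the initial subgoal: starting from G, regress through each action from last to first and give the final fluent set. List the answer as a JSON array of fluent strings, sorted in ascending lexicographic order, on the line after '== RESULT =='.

Regress step by step:
  through step 2 (stack(e,b)): drop {clear(e)}, keep {clear(a), ontable(d)}, require {clear(b), holding(e)}
    → {clear(a), clear(b), holding(e), ontable(d)}
  through step 1 (pickup(e)): drop {holding(e)}, keep {clear(a), clear(b), ontable(d)}, require {clear(e), handempty, ontable(e)}
    → {clear(a), clear(b), clear(e), handempty, ontable(d), ontable(e)}

== RESULT ==
["clear(a)", "clear(b)", "clear(e)", "handempty", "ontable(d)", "ontable(e)"]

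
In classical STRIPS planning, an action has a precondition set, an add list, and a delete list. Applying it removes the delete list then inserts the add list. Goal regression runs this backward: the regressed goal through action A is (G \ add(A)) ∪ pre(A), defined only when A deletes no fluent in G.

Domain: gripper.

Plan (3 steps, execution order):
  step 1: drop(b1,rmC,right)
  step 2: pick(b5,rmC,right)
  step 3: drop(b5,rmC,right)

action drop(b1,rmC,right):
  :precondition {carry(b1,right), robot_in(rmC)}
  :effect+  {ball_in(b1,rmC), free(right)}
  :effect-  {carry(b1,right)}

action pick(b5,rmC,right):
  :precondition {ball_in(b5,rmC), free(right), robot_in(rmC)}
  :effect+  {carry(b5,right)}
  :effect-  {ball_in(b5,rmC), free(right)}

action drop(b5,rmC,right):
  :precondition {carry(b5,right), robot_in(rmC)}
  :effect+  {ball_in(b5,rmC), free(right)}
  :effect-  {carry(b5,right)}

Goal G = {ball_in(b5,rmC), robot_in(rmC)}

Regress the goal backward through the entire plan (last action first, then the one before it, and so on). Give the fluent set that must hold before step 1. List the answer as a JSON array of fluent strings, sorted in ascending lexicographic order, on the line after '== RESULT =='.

Work backward from the goal:
  through step 3 (drop(b5,rmC,right)): drop {ball_in(b5,rmC)}, keep {robot_in(rmC)}, require {carry(b5,right), robot_in(rmC)}
    → {carry(b5,right), robot_in(rmC)}
  through step 2 (pick(b5,rmC,right)): drop {carry(b5,right)}, keep {robot_in(rmC)}, require {ball_in(b5,rmC), free(right), robot_in(rmC)}
    → {ball_in(b5,rmC), free(right), robot_in(rmC)}
  through step 1 (drop(b1,rmC,right)): drop {free(right)}, keep {ball_in(b5,rmC), robot_in(rmC)}, require {carry(b1,right), robot_in(rmC)}
    → {ball_in(b5,rmC), carry(b1,right), robot_in(rmC)}

== RESULT ==
["ball_in(b5,rmC)", "carry(b1,right)", "robot_in(rmC)"]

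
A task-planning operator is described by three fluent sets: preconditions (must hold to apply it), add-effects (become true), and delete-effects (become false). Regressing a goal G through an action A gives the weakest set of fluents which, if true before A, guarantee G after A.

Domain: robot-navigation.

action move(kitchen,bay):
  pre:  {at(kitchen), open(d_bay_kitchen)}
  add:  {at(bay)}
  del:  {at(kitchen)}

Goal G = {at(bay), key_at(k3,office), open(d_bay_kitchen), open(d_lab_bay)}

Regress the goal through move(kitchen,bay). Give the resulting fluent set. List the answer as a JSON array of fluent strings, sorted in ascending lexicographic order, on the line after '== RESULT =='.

Regress:
  G ∩ del = {}  (empty — regression defined)
  G \ add = {at(bay), key_at(k3,office), open(d_bay_kitchen), open(d_lab_bay)} \ {at(bay)} = {key_at(k3,office), open(d_bay_kitchen), open(d_lab_bay)}
  ∪ pre   = {key_at(k3,office), open(d_bay_kitchen), open(d_lab_bay)} ∪ {at(kitchen), open(d_bay_kitchen)}
          = {at(kitchen), key_at(k3,office), open(d_bay_kitchen), open(d_lab_bay)}

== RESULT ==
["at(kitchen)", "key_at(k3,office)", "open(d_bay_kitchen)", "open(d_lab_bay)"]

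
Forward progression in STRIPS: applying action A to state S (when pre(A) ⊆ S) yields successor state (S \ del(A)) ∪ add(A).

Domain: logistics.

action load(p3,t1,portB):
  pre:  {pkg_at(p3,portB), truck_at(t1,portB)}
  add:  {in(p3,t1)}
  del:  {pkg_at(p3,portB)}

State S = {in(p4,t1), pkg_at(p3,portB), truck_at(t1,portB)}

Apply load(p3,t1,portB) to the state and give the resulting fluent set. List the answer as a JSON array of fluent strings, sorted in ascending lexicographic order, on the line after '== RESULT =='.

Progress:
  pre ⊆ S: {pkg_at(p3,portB), truck_at(t1,portB)} ⊆ S  — applicable
  S \ del = {in(p4,t1), truck_at(t1,portB)}
  ∪ add   = {in(p3,t1), in(p4,t1), truck_at(t1,portB)}

== RESULT ==
["in(p3,t1)", "in(p4,t1)", "truck_at(t1,portB)"]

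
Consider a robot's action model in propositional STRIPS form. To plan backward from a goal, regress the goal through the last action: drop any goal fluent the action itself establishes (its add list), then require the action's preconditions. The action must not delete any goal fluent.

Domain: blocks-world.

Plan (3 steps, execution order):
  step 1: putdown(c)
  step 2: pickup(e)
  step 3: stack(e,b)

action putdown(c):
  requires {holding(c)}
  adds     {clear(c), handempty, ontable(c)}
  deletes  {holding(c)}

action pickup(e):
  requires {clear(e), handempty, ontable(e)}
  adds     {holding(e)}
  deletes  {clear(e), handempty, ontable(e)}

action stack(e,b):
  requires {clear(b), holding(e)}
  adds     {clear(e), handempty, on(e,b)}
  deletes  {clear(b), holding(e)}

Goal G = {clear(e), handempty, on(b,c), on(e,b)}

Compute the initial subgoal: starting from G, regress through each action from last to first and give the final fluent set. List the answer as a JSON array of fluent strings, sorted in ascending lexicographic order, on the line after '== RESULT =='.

Work backward from the goal:
  through step 3 (stack(e,b)): drop {clear(e), handempty, on(e,b)}, keep {on(b,c)}, require {clear(b), holding(e)}
    → {clear(b), holding(e), on(b,c)}
  through step 2 (pickup(e)): drop {holding(e)}, keep {clear(b), on(b,c)}, require {clear(e), handempty, ontable(e)}
    → {clear(b), clear(e), handempty, on(b,c), ontable(e)}
  through step 1 (putdown(c)): drop {handempty}, keep {clear(b), clear(e), on(b,c), ontable(e)}, require {holding(c)}
    → {clear(b), clear(e), holding(c), on(b,c), ontable(e)}

== RESULT ==
["clear(b)", "clear(e)", "holding(c)", "on(b,c)", "ontable(e)"]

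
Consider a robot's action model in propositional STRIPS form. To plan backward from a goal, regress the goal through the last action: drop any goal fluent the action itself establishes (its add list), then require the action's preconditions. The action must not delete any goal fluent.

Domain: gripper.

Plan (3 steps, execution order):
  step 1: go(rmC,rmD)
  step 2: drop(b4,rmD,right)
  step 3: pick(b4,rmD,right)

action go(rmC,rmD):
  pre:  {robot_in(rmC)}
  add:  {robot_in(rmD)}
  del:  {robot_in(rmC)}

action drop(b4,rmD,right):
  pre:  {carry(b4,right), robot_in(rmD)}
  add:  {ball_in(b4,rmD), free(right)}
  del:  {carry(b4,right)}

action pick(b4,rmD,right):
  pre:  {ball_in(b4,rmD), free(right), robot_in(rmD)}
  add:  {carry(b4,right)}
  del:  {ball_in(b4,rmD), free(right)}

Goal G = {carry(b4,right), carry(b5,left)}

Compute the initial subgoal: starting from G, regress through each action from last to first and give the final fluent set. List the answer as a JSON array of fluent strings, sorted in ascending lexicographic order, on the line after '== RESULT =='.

Regress step by step:
  through step 3 (pick(b4,rmD,right)): drop {carry(b4,right)}, keep {carry(b5,left)}, require {ball_in(b4,rmD), free(right), robot_in(rmD)}
    → {ball_in(b4,rmD), carry(b5,left), free(right), robot_in(rmD)}
  through step 2 (drop(b4,rmD,right)): drop {ball_in(b4,rmD), free(right)}, keep {carry(b5,left), robot_in(rmD)}, require {carry(b4,right), robot_in(rmD)}
    → {carry(b4,right), carry(b5,left), robot_in(rmD)}
  through step 1 (go(rmC,rmD)): drop {robot_in(rmD)}, keep {carry(b4,right), carry(b5,left)}, require {robot_in(rmC)}
    → {carry(b4,right), carry(b5,left), robot_in(rmC)}

== RESULT ==
["carry(b4,right)", "carry(b5,left)", "robot_in(rmC)"]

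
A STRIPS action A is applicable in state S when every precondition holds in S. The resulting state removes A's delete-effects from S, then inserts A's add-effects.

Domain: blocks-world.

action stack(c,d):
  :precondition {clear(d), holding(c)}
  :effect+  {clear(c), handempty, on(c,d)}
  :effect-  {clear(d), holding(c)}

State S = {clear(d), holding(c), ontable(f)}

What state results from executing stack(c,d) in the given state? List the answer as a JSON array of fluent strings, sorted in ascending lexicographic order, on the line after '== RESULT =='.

Compute (S \ del) ∪ add:
  pre ⊆ S: {clear(d), holding(c)} ⊆ S  — applicable
  S \ del = {ontable(f)}
  ∪ add   = {clear(c), handempty, on(c,d), ontable(f)}

== RESULT ==
["clear(c)", "handempty", "on(c,d)", "ontable(f)"]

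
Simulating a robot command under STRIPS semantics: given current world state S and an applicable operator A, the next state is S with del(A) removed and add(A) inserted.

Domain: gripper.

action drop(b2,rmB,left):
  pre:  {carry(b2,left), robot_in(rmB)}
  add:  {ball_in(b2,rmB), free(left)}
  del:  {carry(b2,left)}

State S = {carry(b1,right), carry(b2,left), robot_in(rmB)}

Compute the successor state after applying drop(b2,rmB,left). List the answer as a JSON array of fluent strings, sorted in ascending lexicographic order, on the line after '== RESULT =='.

Compute (S \ del) ∪ add:
  pre ⊆ S: {carry(b2,left), robot_in(rmB)} ⊆ S  — applicable
  S \ del = {carry(b1,right), robot_in(rmB)}
  ∪ add   = {ball_in(b2,rmB), carry(b1,right), free(left), robot_in(rmB)}

== RESULT ==
["ball_in(b2,rmB)", "carry(b1,right)", "free(left)", "robot_in(rmB)"]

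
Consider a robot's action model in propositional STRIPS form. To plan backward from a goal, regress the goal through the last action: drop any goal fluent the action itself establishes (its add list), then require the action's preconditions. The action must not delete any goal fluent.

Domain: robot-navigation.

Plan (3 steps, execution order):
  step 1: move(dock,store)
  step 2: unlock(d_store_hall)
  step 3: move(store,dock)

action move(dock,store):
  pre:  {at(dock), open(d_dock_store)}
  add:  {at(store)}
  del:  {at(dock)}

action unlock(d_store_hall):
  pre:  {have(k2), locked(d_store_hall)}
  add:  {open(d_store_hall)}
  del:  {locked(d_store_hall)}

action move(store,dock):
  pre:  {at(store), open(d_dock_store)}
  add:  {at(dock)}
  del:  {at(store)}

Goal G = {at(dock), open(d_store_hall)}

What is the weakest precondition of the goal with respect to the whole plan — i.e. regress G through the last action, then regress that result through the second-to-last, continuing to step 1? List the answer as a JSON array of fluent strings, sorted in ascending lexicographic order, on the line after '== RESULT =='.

Regress step by step:
  through step 3 (move(store,dock)): drop {at(dock)}, keep {open(d_store_hall)}, require {at(store), open(d_dock_store)}
    → {at(store), open(d_dock_store), open(d_store_hall)}
  through step 2 (unlock(d_store_hall)): drop {open(d_store_hall)}, keep {at(store), open(d_dock_store)}, require {have(k2), locked(d_store_hall)}
    → {at(store), have(k2), locked(d_store_hall), open(d_dock_store)}
  through step 1 (move(dock,store)): drop {at(store)}, keep {have(k2), locked(d_store_hall), open(d_dock_store)}, require {at(dock), open(d_dock_store)}
    → {at(dock), have(k2), locked(d_store_hall), open(d_dock_store)}

== RESULT ==
["at(dock)", "have(k2)", "locked(d_store_hall)", "open(d_dock_store)"]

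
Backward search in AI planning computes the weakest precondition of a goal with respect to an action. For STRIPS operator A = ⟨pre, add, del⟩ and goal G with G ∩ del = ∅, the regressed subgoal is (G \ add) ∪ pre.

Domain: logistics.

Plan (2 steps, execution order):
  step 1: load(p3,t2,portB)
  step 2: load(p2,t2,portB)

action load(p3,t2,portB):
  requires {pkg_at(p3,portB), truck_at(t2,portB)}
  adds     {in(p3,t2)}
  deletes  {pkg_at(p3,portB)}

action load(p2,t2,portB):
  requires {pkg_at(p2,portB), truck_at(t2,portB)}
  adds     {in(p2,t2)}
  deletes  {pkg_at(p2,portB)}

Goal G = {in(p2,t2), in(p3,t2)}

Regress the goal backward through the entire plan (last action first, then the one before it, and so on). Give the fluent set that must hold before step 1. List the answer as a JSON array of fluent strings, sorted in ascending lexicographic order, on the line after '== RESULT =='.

Regress step by step:
  through step 2 (load(p2,t2,portB)): drop {in(p2,t2)}, keep {in(p3,t2)}, require {pkg_at(p2,portB), truck_at(t2,portB)}
    → {in(p3,t2), pkg_at(p2,portB), truck_at(t2,portB)}
  through step 1 (load(p3,t2,portB)): drop {in(p3,t2)}, keep {pkg_at(p2,portB), truck_at(t2,portB)}, require {pkg_at(p3,portB), truck_at(t2,portB)}
    → {pkg_at(p2,portB), pkg_at(p3,portB), truck_at(t2,portB)}

== RESULT ==
["pkg_at(p2,portB)", "pkg_at(p3,portB)", "truck_at(t2,portB)"]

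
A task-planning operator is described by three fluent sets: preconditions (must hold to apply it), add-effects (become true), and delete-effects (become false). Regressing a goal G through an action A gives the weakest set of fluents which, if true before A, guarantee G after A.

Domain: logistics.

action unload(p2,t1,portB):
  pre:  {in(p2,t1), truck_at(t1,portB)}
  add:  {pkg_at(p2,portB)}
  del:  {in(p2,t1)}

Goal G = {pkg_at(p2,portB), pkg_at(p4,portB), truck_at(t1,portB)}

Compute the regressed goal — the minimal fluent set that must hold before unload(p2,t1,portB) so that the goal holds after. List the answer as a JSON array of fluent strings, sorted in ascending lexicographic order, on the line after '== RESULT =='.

Regress:
  G ∩ del = {}  (empty — regression defined)
  G \ add = {pkg_at(p2,portB), pkg_at(p4,portB), truck_at(t1,portB)} \ {pkg_at(p2,portB)} = {pkg_at(p4,portB), truck_at(t1,portB)}
  ∪ pre   = {pkg_at(p4,portB), truck_at(t1,portB)} ∪ {in(p2,t1), truck_at(t1,portB)}
          = {in(p2,t1), pkg_at(p4,portB), truck_at(t1,portB)}

== RESULT ==
["in(p2,t1)", "pkg_at(p4,portB)", "truck_at(t1,portB)"]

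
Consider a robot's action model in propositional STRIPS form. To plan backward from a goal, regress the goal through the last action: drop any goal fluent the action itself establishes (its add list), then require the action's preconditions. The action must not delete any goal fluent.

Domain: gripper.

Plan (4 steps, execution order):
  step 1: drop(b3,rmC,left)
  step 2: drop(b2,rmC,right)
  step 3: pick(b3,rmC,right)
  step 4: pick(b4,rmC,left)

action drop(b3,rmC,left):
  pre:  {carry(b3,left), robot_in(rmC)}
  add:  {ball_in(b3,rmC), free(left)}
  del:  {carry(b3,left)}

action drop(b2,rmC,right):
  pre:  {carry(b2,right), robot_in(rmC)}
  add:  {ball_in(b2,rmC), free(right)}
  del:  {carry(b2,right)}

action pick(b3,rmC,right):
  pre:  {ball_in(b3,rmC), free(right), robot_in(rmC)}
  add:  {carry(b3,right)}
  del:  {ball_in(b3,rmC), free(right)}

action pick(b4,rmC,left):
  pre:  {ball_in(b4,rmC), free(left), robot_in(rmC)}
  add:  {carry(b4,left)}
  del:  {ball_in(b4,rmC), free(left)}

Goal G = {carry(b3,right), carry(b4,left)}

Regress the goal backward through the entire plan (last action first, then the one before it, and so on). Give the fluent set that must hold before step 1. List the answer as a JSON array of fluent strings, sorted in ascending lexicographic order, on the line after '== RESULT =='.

Work backward from the goal:
  through step 4 (pick(b4,rmC,left)): drop {carry(b4,left)}, keep {carry(b3,right)}, require {ball_in(b4,rmC), free(left), robot_in(rmC)}
    → {ball_in(b4,rmC), carry(b3,right), free(left), robot_in(rmC)}
  through step 3 (pick(b3,rmC,right)): drop {carry(b3,right)}, keep {ball_in(b4,rmC), free(left), robot_in(rmC)}, require {ball_in(b3,rmC), free(right), robot_in(rmC)}
    → {ball_in(b3,rmC), ball_in(b4,rmC), free(left), free(right), robot_in(rmC)}
  through step 2 (drop(b2,rmC,right)): drop {free(right)}, keep {ball_in(b3,rmC), ball_in(b4,rmC), free(left), robot_in(rmC)}, require {carry(b2,right), robot_in(rmC)}
    → {ball_in(b3,rmC), ball_in(b4,rmC), carry(b2,right), free(left), robot_in(rmC)}
  through step 1 (drop(b3,rmC,left)): drop {ball_in(b3,rmC), free(left)}, keep {ball_in(b4,rmC), carry(b2,right), robot_in(rmC)}, require {carry(b3,left), robot_in(rmC)}
    → {ball_in(b4,rmC), carry(b2,right), carry(b3,left), robot_in(rmC)}

== RESULT ==
["ball_in(b4,rmC)", "carry(b2,right)", "carry(b3,left)", "robot_in(rmC)"]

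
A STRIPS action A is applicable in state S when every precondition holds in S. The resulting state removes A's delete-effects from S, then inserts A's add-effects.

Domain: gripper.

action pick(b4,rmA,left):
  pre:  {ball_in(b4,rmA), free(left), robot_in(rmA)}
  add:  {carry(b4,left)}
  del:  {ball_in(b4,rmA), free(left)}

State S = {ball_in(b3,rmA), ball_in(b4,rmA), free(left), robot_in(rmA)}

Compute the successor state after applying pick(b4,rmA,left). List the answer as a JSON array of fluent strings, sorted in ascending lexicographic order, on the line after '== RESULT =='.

Progress:
  pre ⊆ S: {ball_in(b4,rmA), free(left), robot_in(rmA)} ⊆ S  — applicable
  S \ del = {ball_in(b3,rmA), robot_in(rmA)}
  ∪ add   = {ball_in(b3,rmA), carry(b4,left), robot_in(rmA)}

== RESULT ==
["ball_in(b3,rmA)", "carry(b4,left)", "robot_in(rmA)"]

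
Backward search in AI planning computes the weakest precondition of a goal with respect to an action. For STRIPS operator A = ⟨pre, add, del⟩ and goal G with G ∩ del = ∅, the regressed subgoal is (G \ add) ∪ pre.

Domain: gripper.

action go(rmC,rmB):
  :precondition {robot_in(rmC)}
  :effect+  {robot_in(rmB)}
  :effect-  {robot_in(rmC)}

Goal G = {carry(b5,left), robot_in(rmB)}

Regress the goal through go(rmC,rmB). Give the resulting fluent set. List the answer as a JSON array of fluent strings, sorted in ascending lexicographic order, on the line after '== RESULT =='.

Compute (G \ add) ∪ pre:
  G ∩ del = {}  (empty — regression defined)
  G \ add = {carry(b5,left), robot_in(rmB)} \ {robot_in(rmB)} = {carry(b5,left)}
  ∪ pre   = {carry(b5,left)} ∪ {robot_in(rmC)}
          = {carry(b5,left), robot_in(rmC)}

== RESULT ==
["carry(b5,left)", "robot_in(rmC)"]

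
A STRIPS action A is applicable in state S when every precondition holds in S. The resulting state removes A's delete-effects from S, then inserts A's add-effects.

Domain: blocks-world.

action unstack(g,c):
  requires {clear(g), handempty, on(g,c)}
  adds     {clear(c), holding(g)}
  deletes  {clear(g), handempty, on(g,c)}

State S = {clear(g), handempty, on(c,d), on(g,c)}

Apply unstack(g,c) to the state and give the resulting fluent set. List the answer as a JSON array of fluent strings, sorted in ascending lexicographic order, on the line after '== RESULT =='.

Progress:
  pre ⊆ S: {clear(g), handempty, on(g,c)} ⊆ S  — applicable
  S \ del = {on(c,d)}
  ∪ add   = {clear(c), holding(g), on(c,d)}

== RESULT ==
["clear(c)", "holding(g)", "on(c,d)"]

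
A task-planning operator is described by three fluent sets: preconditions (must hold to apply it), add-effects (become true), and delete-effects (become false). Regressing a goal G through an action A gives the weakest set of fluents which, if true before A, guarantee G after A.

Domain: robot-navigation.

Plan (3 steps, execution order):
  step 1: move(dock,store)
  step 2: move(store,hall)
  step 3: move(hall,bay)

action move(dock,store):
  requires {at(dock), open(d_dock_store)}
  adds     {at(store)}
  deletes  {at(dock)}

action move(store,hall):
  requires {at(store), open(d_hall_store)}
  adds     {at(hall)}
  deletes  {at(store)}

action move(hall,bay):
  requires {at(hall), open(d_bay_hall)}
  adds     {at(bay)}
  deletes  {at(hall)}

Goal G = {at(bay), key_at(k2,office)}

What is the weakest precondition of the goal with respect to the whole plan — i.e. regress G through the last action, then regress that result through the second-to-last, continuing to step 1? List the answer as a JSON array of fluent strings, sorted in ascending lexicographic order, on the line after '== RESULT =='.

Regress step by step:
  through step 3 (move(hall,bay)): drop {at(bay)}, keep {key_at(k2,office)}, require {at(hall), open(d_bay_hall)}
    → {at(hall), key_at(k2,office), open(d_bay_hall)}
  through step 2 (move(store,hall)): drop {at(hall)}, keep {key_at(k2,office), open(d_bay_hall)}, require {at(store), open(d_hall_store)}
    → {at(store), key_at(k2,office), open(d_bay_hall), open(d_hall_store)}
  through step 1 (move(dock,store)): drop {at(store)}, keep {key_at(k2,office), open(d_bay_hall), open(d_hall_store)}, require {at(dock), open(d_dock_store)}
    → {at(dock), key_at(k2,office), open(d_bay_hall), open(d_dock_store), open(d_hall_store)}

== RESULT ==
["at(dock)", "key_at(k2,office)", "open(d_bay_hall)", "open(d_dock_store)", "open(d_hall_store)"]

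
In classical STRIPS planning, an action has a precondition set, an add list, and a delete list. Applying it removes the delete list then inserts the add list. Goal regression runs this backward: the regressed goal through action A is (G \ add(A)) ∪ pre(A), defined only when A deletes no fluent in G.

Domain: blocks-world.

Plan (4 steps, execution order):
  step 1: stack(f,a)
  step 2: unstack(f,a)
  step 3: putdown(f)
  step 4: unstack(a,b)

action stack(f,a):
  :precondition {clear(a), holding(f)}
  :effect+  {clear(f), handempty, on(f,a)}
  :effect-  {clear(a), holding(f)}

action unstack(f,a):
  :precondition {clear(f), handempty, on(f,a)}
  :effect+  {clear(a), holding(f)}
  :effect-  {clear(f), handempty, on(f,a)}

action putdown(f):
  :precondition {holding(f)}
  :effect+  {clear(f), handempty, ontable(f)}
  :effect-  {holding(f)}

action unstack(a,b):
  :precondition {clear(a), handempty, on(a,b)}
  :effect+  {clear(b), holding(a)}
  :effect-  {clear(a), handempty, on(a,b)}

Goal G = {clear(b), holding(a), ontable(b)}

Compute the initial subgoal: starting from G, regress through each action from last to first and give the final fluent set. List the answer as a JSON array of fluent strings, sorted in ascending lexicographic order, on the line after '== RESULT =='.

Regress step by step:
  through step 4 (unstack(a,b)): drop {clear(b), holding(a)}, keep {ontable(b)}, require {clear(a), handempty, on(a,b)}
    → {clear(a), handempty, on(a,b), ontable(b)}
  through step 3 (putdown(f)): drop {handempty}, keep {clear(a), on(a,b), ontable(b)}, require {holding(f)}
    → {clear(a), holding(f), on(a,b), ontable(b)}
  through step 2 (unstack(f,a)): drop {clear(a), holding(f)}, keep {on(a,b), ontable(b)}, require {clear(f), handempty, on(f,a)}
    → {clear(f), handempty, on(a,b), on(f,a), ontable(b)}
  through step 1 (stack(f,a)): drop {clear(f), handempty, on(f,a)}, keep {on(a,b), ontable(b)}, require {clear(a), holding(f)}
    → {clear(a), holding(f), on(a,b), ontable(b)}

== RESULT ==
["clear(a)", "holding(f)", "on(a,b)", "ontable(b)"]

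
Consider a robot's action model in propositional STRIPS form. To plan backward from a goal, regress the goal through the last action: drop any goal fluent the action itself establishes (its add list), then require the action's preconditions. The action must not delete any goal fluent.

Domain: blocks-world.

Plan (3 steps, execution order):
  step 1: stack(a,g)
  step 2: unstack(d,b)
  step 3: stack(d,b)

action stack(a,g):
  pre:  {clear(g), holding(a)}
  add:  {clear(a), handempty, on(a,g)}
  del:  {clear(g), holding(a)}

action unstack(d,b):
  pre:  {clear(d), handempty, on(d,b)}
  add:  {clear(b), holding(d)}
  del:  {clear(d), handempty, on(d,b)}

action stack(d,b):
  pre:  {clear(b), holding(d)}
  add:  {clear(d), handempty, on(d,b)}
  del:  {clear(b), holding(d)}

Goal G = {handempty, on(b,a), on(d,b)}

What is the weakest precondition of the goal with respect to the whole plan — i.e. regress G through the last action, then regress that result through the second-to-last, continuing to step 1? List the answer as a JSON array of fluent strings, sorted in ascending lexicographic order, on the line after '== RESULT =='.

Regress step by step:
  through step 3 (stack(d,b)): drop {handempty, on(d,b)}, keep {on(b,a)}, require {clear(b), holding(d)}
    → {clear(b), holding(d), on(b,a)}
  through step 2 (unstack(d,b)): drop {clear(b), holding(d)}, keep {on(b,a)}, require {clear(d), handempty, on(d,b)}
    → {clear(d), handempty, on(b,a), on(d,b)}
  through step 1 (stack(a,g)): drop {handempty}, keep {clear(d), on(b,a), on(d,b)}, require {clear(g), holding(a)}
    → {clear(d), clear(g), holding(a), on(b,a), on(d,b)}

== RESULT ==
["clear(d)", "clear(g)", "holding(a)", "on(b,a)", "on(d,b)"]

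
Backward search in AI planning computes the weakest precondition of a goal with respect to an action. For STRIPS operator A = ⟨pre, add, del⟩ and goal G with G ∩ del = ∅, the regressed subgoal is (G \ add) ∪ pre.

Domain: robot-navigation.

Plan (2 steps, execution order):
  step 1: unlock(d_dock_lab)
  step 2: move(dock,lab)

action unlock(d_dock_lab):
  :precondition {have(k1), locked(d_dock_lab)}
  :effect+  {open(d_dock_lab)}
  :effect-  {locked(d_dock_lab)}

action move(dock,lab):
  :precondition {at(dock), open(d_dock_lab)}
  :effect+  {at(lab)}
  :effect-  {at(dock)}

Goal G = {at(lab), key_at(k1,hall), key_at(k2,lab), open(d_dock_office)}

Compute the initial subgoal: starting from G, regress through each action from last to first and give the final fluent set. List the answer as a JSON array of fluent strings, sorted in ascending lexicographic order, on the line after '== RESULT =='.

Work backward from the goal:
  through step 2 (move(dock,lab)): drop {at(lab)}, keep {key_at(k1,hall), key_at(k2,lab), open(d_dock_office)}, require {at(dock), open(d_dock_lab)}
    → {at(dock), key_at(k1,hall), key_at(k2,lab), open(d_dock_lab), open(d_dock_office)}
  through step 1 (unlock(d_dock_lab)): drop {open(d_dock_lab)}, keep {at(dock), key_at(k1,hall), key_at(k2,lab), open(d_dock_office)}, require {have(k1), locked(d_dock_lab)}
    → {at(dock), have(k1), key_at(k1,hall), key_at(k2,lab), locked(d_dock_lab), open(d_dock_office)}

== RESULT ==
["at(dock)", "have(k1)", "key_at(k1,hall)", "key_at(k2,lab)", "locked(d_dock_lab)", "open(d_dock_office)"]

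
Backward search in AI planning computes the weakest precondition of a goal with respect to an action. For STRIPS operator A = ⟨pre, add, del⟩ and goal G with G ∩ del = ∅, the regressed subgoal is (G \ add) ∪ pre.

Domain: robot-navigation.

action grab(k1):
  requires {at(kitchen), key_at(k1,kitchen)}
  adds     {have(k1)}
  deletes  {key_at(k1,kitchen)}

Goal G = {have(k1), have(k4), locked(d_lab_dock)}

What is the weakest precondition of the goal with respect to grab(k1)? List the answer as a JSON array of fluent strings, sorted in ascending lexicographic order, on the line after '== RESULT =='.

Regress:
  G ∩ del = {}  (empty — regression defined)
  G \ add = {have(k1), have(k4), locked(d_lab_dock)} \ {have(k1)} = {have(k4), locked(d_lab_dock)}
  ∪ pre   = {have(k4), locked(d_lab_dock)} ∪ {at(kitchen), key_at(k1,kitchen)}
          = {at(kitchen), have(k4), key_at(k1,kitchen), locked(d_lab_dock)}

== RESULT ==
["at(kitchen)", "have(k4)", "key_at(k1,kitchen)", "locked(d_lab_dock)"]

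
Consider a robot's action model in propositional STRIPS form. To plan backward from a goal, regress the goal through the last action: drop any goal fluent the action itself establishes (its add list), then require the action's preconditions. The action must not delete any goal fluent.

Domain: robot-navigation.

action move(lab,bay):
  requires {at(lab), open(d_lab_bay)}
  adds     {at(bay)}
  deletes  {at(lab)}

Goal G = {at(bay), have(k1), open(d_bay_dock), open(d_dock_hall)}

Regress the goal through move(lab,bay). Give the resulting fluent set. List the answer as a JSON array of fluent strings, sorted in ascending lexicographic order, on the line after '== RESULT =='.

Regress:
  G ∩ del = {}  (empty — regression defined)
  G \ add = {at(bay), have(k1), open(d_bay_dock), open(d_dock_hall)} \ {at(bay)} = {have(k1), open(d_bay_dock), open(d_dock_hall)}
  ∪ pre   = {have(k1), open(d_bay_dock), open(d_dock_hall)} ∪ {at(lab), open(d_lab_bay)}
          = {at(lab), have(k1), open(d_bay_dock), open(d_dock_hall), open(d_lab_bay)}

== RESULT ==
["at(lab)", "have(k1)", "open(d_bay_dock)", "open(d_dock_hall)", "open(d_lab_bay)"]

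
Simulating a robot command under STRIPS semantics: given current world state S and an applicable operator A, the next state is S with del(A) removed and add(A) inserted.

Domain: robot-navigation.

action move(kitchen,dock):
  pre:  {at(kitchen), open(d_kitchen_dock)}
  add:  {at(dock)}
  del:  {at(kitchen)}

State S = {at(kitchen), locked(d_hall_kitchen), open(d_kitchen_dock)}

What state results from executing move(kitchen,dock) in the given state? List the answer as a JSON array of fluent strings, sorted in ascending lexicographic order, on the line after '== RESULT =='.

Progress:
  pre ⊆ S: {at(kitchen), open(d_kitchen_dock)} ⊆ S  — applicable
  S \ del = {locked(d_hall_kitchen), open(d_kitchen_dock)}
  ∪ add   = {at(dock), locked(d_hall_kitchen), open(d_kitchen_dock)}

== RESULT ==
["at(dock)", "locked(d_hall_kitchen)", "open(d_kitchen_dock)"]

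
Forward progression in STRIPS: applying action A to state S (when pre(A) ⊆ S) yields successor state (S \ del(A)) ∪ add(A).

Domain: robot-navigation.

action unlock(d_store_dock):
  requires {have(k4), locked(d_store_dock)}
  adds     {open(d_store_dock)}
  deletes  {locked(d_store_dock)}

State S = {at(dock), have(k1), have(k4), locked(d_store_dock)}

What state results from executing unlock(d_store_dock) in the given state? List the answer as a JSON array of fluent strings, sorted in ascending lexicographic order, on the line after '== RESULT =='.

Compute (S \ del) ∪ add:
  pre ⊆ S: {have(k4), locked(d_store_dock)} ⊆ S  — applicable
  S \ del = {at(dock), have(k1), have(k4)}
  ∪ add   = {at(dock), have(k1), have(k4), open(d_store_dock)}

== RESULT ==
["at(dock)", "have(k1)", "have(k4)", "open(d_store_dock)"]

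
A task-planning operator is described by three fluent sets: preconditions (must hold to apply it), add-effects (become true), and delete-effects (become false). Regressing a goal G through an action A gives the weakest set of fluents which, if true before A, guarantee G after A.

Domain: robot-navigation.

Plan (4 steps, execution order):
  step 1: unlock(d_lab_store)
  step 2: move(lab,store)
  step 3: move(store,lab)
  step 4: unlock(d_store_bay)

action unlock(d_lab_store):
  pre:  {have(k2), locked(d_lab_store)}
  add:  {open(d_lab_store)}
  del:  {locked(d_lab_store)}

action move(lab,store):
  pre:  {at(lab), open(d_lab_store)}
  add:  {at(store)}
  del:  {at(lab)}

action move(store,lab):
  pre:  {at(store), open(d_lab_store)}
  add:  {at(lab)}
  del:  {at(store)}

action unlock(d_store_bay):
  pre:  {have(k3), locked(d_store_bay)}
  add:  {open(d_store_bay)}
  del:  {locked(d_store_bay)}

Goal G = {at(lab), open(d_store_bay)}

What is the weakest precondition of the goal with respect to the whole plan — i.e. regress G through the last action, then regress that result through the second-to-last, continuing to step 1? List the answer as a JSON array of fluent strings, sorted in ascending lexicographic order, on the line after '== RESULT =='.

Work backward from the goal:
  through step 4 (unlock(d_store_bay)): drop {open(d_store_bay)}, keep {at(lab)}, require {have(k3), locked(d_store_bay)}
    → {at(lab), have(k3), locked(d_store_bay)}
  through step 3 (move(store,lab)): drop {at(lab)}, keep {have(k3), locked(d_store_bay)}, require {at(store), open(d_lab_store)}
    → {at(store), have(k3), locked(d_store_bay), open(d_lab_store)}
  through step 2 (move(lab,store)): drop {at(store)}, keep {have(k3), locked(d_store_bay), open(d_lab_store)}, require {at(lab), open(d_lab_store)}
    → {at(lab), have(k3), locked(d_store_bay), open(d_lab_store)}
  through step 1 (unlock(d_lab_store)): drop {open(d_lab_store)}, keep {at(lab), have(k3), locked(d_store_bay)}, require {have(k2), locked(d_lab_store)}
    → {at(lab), have(k2), have(k3), locked(d_lab_store), locked(d_store_bay)}

== RESULT ==
["at(lab)", "have(k2)", "have(k3)", "locked(d_lab_store)", "locked(d_store_bay)"]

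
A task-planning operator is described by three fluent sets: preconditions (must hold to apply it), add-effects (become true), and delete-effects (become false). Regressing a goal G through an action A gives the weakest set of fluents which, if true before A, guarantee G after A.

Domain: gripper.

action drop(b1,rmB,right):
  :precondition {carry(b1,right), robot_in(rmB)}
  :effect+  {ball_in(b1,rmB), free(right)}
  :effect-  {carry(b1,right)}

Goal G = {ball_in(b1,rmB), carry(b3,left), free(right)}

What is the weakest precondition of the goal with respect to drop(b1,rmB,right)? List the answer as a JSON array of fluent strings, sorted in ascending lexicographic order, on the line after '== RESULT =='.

Regress:
  G ∩ del = {}  (empty — regression defined)
  G \ add = {ball_in(b1,rmB), carry(b3,left), free(right)} \ {ball_in(b1,rmB), free(right)} = {carry(b3,left)}
  ∪ pre   = {carry(b3,left)} ∪ {carry(b1,right), robot_in(rmB)}
          = {carry(b1,right), carry(b3,left), robot_in(rmB)}

== RESULT ==
["carry(b1,right)", "carry(b3,left)", "robot_in(rmB)"]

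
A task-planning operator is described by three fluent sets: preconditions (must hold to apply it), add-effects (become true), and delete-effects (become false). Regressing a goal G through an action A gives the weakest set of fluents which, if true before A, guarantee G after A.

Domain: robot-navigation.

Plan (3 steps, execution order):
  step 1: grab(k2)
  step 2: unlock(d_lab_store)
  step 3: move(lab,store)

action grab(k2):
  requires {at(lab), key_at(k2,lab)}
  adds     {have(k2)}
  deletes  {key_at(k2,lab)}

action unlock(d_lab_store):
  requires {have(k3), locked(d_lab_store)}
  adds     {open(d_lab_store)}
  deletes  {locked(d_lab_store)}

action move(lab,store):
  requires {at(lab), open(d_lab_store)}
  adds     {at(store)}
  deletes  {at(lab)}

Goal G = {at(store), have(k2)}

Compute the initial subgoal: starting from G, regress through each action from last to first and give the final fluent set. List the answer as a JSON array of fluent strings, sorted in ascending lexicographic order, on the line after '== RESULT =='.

Work backward from the goal:
  through step 3 (move(lab,store)): drop {at(store)}, keep {have(k2)}, require {at(lab), open(d_lab_store)}
    → {at(lab), have(k2), open(d_lab_store)}
  through step 2 (unlock(d_lab_store)): drop {open(d_lab_store)}, keep {at(lab), have(k2)}, require {have(k3), locked(d_lab_store)}
    → {at(lab), have(k2), have(k3), locked(d_lab_store)}
  through step 1 (grab(k2)): drop {have(k2)}, keep {at(lab), have(k3), locked(d_lab_store)}, require {at(lab), key_at(k2,lab)}
    → {at(lab), have(k3), key_at(k2,lab), locked(d_lab_store)}

== RESULT ==
["at(lab)", "have(k3)", "key_at(k2,lab)", "locked(d_lab_store)"]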